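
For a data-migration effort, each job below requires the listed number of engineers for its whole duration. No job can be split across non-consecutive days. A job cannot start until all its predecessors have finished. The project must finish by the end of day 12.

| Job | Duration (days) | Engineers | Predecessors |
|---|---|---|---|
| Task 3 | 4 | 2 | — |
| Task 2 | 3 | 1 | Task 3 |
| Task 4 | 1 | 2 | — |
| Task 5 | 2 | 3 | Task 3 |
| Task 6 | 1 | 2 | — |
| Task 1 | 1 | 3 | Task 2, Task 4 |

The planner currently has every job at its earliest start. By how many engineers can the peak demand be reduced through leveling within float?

3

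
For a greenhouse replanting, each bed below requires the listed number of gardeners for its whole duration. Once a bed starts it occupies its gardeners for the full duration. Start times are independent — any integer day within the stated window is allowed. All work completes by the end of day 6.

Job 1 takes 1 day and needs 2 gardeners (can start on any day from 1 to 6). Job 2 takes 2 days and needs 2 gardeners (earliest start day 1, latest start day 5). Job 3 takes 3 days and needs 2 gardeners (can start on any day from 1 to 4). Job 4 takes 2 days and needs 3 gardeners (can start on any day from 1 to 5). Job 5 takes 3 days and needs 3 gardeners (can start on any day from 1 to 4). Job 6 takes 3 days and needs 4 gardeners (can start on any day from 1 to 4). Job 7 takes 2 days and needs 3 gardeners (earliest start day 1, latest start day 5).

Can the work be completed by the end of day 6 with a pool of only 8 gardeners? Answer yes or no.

yes

Schedule Job 1@1, Job 2@1, Job 3@4, Job 4@3, Job 5@4, Job 6@1, Job 7@5: d1:8  d2:6  d3:7  d4:8  d5:8  d6:8 — peak 8 ≤ 8.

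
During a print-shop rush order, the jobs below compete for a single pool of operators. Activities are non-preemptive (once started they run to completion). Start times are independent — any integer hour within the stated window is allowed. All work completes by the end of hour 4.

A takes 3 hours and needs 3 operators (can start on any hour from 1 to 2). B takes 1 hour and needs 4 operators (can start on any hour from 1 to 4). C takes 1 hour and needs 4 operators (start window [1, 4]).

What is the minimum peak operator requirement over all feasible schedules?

Early-start (A@1, B@1, C@1) gives peak 11: h1:11  h2:3  h3:3  h4:0.
Shift C→2.
Schedule A@1, B@1, C@2: h1:7  h2:7  h3:3  h4:0 — peak 7.

7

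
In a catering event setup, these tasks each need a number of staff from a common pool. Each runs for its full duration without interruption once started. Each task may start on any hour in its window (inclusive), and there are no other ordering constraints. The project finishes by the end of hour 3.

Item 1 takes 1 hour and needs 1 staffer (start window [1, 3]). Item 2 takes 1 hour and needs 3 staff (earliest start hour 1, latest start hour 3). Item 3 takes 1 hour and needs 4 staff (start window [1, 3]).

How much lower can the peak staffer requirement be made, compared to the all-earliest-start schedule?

Early-start peak: h1:8  h2:0  h3:0 ⇒ 8.
Leveled (Item 1@1, Item 2@1, Item 3@2): h1:4  h2:4  h3:0 ⇒ 4.
Reduction 8 − 4 = 4.

4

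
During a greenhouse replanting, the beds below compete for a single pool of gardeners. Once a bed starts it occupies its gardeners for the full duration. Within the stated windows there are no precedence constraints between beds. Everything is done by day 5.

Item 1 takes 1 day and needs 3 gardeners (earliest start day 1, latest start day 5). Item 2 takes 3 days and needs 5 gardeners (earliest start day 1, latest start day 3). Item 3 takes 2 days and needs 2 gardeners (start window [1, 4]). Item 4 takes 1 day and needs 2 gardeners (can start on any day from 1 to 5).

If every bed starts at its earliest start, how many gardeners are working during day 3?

5

At early start, day 3 has: Item 2.
Demand: 5 = 5.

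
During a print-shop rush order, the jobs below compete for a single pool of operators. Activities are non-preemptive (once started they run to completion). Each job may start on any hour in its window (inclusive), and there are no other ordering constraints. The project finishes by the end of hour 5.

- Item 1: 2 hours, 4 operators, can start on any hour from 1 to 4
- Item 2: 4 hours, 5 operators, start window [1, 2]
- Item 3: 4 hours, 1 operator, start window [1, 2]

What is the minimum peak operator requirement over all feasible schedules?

Schedule Item 1@1, Item 2@1, Item 3@1: h1:10  h2:10  h3:6  h4:6  h5:0 — peak 10.
No arrangement of the 16 feasible schedules does better.

10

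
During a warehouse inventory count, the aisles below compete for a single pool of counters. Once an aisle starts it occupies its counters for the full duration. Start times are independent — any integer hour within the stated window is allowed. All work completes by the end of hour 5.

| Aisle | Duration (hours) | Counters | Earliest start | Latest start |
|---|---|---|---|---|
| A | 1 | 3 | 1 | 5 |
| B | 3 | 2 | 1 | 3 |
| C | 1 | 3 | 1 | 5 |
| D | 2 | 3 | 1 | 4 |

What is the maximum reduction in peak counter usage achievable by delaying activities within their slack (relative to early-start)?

6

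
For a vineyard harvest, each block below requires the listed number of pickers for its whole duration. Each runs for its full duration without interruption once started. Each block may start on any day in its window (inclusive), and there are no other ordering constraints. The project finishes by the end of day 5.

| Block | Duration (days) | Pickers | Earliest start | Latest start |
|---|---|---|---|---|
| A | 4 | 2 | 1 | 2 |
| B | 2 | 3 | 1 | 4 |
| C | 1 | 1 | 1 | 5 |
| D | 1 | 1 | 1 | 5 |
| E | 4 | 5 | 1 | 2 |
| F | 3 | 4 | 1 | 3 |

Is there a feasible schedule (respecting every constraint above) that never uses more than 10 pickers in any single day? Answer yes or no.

The minimum achievable peak is 11; 10 < 11, so no feasible schedule stays within the cap.

no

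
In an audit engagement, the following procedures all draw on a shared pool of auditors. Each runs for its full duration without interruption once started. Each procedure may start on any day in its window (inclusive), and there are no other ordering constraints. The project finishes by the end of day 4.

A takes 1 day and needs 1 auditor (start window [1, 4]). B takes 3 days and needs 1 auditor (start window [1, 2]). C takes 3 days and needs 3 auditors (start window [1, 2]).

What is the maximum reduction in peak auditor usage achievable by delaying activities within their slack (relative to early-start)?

1

Early-start peak: d1:5  d2:4  d3:4  d4:0 ⇒ 5.
Leveled (A@1, B@1, C@2): d1:2  d2:4  d3:4  d4:3 ⇒ 4.
Reduction 5 − 4 = 1.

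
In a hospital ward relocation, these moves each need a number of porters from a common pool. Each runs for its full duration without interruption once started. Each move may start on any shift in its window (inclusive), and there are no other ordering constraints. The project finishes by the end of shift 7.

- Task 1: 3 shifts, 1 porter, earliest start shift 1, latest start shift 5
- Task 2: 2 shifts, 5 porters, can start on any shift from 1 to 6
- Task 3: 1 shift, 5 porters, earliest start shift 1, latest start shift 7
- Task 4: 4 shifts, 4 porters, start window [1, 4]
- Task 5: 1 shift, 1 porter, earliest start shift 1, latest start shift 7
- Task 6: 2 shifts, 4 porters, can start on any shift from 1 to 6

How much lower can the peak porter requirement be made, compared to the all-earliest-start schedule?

Early-start peak: s1:20  s2:14  s3:5  s4:4  s5:0  s6:0  s7:0 ⇒ 20.
Leveled (Task 1@1, Task 2@1, Task 3@3, Task 4@4, Task 5@1, Task 6@4): s1:7  s2:6  s3:6  s4:8  s5:8  s6:4  s7:4 ⇒ 8.
Reduction 20 − 8 = 12.

12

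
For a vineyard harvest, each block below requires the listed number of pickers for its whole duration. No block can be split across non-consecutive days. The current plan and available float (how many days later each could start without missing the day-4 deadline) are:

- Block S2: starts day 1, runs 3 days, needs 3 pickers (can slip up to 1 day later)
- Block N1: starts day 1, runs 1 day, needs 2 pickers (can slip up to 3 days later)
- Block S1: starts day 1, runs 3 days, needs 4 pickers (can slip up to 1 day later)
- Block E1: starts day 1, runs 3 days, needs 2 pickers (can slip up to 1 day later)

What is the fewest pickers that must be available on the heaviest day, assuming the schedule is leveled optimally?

Early-start (Block S2@1, Block N1@1, Block S1@1, Block E1@1) gives peak 11: d1:11  d2:9  d3:9  d4:0.
Shift Block E1→2.
Schedule Block S2@1, Block N1@1, Block S1@1, Block E1@2: d1:9  d2:9  d3:9  d4:2 — peak 9.

9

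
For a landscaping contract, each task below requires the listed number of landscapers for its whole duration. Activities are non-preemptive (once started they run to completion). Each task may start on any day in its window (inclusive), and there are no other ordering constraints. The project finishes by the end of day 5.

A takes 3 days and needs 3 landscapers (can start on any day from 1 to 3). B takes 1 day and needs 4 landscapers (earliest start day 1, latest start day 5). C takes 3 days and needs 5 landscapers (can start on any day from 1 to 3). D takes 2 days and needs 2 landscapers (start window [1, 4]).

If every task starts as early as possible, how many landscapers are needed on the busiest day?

Early-start schedule: A@1, B@1, C@1, D@1.
Load per day: day 1: 14, day 2: 10, day 3: 8, day 4: 0, day 5: 0.
Peak is 14.

14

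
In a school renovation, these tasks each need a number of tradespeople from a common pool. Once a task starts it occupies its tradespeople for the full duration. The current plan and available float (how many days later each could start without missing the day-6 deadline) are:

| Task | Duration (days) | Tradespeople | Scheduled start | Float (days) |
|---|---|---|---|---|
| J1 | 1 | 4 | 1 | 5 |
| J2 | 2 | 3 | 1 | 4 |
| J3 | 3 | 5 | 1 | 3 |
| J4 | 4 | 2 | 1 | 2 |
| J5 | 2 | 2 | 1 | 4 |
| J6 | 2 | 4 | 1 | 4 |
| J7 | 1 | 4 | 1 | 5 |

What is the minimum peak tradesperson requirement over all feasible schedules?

9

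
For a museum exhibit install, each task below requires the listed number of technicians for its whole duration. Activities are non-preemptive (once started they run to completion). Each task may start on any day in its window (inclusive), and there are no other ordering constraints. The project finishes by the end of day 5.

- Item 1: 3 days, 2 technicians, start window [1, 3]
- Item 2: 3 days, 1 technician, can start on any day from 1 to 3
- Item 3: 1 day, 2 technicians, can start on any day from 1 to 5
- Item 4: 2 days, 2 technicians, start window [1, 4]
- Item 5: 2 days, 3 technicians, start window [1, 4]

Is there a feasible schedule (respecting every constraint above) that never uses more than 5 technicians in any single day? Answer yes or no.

Schedule Item 1@1, Item 2@1, Item 3@1, Item 4@2, Item 5@4: d1:5  d2:5  d3:5  d4:3  d5:3 — peak 5 ≤ 5.

yes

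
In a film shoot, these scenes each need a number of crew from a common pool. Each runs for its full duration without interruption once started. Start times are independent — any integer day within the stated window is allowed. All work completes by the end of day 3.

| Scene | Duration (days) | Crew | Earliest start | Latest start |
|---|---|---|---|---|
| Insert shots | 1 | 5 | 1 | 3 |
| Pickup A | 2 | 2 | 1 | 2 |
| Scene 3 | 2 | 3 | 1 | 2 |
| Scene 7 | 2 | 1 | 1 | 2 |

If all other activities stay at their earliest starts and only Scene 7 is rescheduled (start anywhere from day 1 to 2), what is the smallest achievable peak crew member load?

Scene 7@1: d1:11  d2:6  d3:0 → peak 11
Scene 7@2: d1:10  d2:6  d3:1 → peak 10
Best is Scene 7@2, peak 10.

10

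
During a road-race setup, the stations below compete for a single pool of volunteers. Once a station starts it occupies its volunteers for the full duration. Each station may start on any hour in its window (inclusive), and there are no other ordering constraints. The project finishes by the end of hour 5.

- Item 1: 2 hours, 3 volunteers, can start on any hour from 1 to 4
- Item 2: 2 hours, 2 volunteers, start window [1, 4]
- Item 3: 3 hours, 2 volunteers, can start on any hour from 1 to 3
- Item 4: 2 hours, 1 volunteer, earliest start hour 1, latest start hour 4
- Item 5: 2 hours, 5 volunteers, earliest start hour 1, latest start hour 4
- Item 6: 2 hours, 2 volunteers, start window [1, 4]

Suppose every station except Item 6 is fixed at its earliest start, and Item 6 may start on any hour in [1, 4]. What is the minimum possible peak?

13

Item 6@1: h1:15  h2:15  h3:2  h4:0  h5:0 → peak 15
Item 6@2: h1:13  h2:15  h3:4  h4:0  h5:0 → peak 15
Item 6@3: h1:13  h2:13  h3:4  h4:2  h5:0 → peak 13
Item 6@4: h1:13  h2:13  h3:2  h4:2  h5:2 → peak 13
Best is Item 6@3, peak 13.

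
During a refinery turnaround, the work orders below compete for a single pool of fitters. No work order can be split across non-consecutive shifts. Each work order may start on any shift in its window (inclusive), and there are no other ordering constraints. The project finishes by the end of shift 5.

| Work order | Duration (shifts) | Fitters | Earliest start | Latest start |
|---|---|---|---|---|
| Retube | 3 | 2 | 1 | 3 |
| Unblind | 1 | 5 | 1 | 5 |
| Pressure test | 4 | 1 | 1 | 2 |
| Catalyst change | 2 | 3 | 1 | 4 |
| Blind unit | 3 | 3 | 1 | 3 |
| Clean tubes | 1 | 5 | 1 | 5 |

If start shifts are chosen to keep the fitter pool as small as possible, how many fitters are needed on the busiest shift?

Early-start (Retube@1, Unblind@1, Pressure test@1, Catalyst change@1, Blind unit@1, Clean tubes@1) gives peak 19: s1:19  s2:9  s3:6  s4:1  s5:0.
Shift Catalyst change→4, Blind unit→2, Clean tubes→5.
Schedule Retube@1, Unblind@1, Pressure test@1, Catalyst change@4, Blind unit@2, Clean tubes@5: s1:8  s2:6  s3:6  s4:7  s5:8 — peak 8.

8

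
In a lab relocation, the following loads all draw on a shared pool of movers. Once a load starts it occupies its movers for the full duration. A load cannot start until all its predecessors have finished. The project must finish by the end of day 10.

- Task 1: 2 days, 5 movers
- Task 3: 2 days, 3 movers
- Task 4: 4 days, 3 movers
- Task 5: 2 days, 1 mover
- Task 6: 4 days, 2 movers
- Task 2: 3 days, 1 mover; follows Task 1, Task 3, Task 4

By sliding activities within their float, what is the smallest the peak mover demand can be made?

6

Early-start (Task 1@1, Task 3@1, Task 4@1, Task 5@1, Task 6@1, Task 2@5) gives peak 14: d1:14  d2:14  d3:5  d4:5  d5:1  d6:1  d7:1  d8:0  d9:0  d10:0.
Shift Task 3→3, Task 4→3, Task 6→5, Task 2→7.
Schedule Task 1@1, Task 3@3, Task 4@3, Task 5@1, Task 6@5, Task 2@7: d1:6  d2:6  d3:6  d4:6  d5:5  d6:5  d7:3  d8:3  d9:1  d10:0 — peak 6.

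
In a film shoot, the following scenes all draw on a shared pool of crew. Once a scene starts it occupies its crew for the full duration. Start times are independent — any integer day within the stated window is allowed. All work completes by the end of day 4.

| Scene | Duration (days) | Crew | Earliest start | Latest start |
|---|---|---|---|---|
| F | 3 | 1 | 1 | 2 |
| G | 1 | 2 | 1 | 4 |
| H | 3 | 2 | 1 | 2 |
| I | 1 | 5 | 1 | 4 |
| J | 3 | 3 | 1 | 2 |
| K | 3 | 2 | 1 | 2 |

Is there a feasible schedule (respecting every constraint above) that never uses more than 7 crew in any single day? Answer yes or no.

Total crew member-days = 31; over 4 days the average is 31/4 > 7, so some day must exceed 7.

no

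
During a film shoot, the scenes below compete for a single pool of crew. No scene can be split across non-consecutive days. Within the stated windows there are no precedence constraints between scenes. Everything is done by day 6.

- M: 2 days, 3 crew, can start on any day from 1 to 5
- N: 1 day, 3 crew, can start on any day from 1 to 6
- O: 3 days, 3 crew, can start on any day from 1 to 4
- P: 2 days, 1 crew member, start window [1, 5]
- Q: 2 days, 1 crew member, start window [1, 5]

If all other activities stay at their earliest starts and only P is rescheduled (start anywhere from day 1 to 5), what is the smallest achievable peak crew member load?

P@1: d1:11  d2:8  d3:3  d4:0  d5:0  d6:0 → peak 11
P@2: d1:10  d2:8  d3:4  d4:0  d5:0  d6:0 → peak 10
P@3: d1:10  d2:7  d3:4  d4:1  d5:0  d6:0 → peak 10
P@4: d1:10  d2:7  d3:3  d4:1  d5:1  d6:0 → peak 10
P@5: d1:10  d2:7  d3:3  d4:0  d5:1  d6:1 → peak 10
Best is P@2, peak 10.

10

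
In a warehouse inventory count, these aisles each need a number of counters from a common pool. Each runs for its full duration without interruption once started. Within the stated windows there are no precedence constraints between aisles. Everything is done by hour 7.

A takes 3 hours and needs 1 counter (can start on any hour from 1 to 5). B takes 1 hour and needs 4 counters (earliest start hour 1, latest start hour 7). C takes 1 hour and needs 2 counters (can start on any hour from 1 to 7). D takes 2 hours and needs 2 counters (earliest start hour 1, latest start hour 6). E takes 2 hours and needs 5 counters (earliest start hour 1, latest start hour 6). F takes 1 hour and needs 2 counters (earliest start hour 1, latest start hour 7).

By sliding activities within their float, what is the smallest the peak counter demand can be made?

5

Early-start (A@1, B@1, C@1, D@1, E@1, F@1) gives peak 16: h1:16  h2:8  h3:1  h4:0  h5:0  h6:0  h7:0.
Shift C→2, D→2, E→4, F→3.
Schedule A@1, B@1, C@2, D@2, E@4, F@3: h1:5  h2:5  h3:5  h4:5  h5:5  h6:0  h7:0 — peak 5.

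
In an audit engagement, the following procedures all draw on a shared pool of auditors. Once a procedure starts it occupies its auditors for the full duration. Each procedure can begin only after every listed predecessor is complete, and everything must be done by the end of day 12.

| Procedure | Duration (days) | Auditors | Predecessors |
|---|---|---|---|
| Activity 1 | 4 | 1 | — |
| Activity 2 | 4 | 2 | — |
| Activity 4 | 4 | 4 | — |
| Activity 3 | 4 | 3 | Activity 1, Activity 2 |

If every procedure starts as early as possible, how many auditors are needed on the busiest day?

7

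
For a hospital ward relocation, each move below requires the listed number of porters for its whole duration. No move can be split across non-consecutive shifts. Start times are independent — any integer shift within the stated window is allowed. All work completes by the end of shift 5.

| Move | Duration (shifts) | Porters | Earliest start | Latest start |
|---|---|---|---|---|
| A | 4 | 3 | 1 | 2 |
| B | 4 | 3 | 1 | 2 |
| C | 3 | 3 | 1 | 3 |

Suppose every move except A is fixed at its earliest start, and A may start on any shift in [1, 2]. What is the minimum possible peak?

9

A@1: s1:9  s2:9  s3:9  s4:6  s5:0 → peak 9
A@2: s1:6  s2:9  s3:9  s4:6  s5:3 → peak 9
Best is A@1, peak 9.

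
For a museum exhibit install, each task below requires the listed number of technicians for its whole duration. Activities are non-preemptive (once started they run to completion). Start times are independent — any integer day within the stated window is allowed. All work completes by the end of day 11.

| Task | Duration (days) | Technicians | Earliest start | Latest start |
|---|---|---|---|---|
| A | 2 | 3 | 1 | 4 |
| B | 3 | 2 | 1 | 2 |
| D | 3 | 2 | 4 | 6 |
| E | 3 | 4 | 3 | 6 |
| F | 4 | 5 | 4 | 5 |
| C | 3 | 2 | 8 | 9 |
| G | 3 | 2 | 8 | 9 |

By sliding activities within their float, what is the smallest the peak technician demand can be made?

Early-start (A@1, B@1, D@4, E@3, F@4, C@8, G@8) gives peak 11: d1:5  d2:5  d3:6  d4:11  d5:11  d6:7  d7:5  d8:4  d9:4  d10:4  d11:0.
Shift D→6.
Schedule A@1, B@1, D@6, E@3, F@4, C@8, G@8: d1:5  d2:5  d3:6  d4:9  d5:9  d6:7  d7:7  d8:6  d9:4  d10:4  d11:0 — peak 9.

9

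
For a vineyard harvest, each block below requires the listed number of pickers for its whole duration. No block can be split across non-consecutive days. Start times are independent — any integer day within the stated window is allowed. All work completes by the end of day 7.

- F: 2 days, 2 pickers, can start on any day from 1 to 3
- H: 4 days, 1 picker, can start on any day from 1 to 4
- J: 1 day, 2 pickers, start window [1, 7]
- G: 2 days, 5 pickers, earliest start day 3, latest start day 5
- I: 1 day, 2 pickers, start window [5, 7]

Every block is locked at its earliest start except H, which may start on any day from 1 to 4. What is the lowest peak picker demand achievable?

6

H@1: d1:5  d2:3  d3:6  d4:6  d5:2  d6:0  d7:0 → peak 6
H@2: d1:4  d2:3  d3:6  d4:6  d5:3  d6:0  d7:0 → peak 6
H@3: d1:4  d2:2  d3:6  d4:6  d5:3  d6:1  d7:0 → peak 6
H@4: d1:4  d2:2  d3:5  d4:6  d5:3  d6:1  d7:1 → peak 6
Best is H@1, peak 6.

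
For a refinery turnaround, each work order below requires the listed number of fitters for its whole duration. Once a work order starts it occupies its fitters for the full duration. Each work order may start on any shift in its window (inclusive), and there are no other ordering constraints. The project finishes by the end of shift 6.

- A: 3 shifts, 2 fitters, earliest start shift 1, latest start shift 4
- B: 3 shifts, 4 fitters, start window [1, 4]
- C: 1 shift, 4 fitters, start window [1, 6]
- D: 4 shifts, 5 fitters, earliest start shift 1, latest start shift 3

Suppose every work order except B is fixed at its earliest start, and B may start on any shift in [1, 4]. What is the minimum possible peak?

B@1: s1:15  s2:11  s3:11  s4:5  s5:0  s6:0 → peak 15
B@2: s1:11  s2:11  s3:11  s4:9  s5:0  s6:0 → peak 11
B@3: s1:11  s2:7  s3:11  s4:9  s5:4  s6:0 → peak 11
B@4: s1:11  s2:7  s3:7  s4:9  s5:4  s6:4 → peak 11
Best is B@2, peak 11.

11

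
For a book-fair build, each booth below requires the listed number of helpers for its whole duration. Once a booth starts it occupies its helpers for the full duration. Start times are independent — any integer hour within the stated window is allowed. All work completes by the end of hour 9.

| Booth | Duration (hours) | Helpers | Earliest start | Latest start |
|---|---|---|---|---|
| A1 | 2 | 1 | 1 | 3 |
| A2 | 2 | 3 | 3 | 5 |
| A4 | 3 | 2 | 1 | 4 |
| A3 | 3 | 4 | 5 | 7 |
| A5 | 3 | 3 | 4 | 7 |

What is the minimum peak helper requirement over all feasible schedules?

Early-start (A1@1, A2@3, A4@1, A3@5, A5@4) gives peak 7: h1:3  h2:3  h3:5  h4:6  h5:7  h6:7  h7:4  h8:0  h9:0.
Shift A3→7.
Schedule A1@1, A2@3, A4@1, A3@7, A5@4: h1:3  h2:3  h3:5  h4:6  h5:3  h6:3  h7:4  h8:4  h9:4 — peak 6.

6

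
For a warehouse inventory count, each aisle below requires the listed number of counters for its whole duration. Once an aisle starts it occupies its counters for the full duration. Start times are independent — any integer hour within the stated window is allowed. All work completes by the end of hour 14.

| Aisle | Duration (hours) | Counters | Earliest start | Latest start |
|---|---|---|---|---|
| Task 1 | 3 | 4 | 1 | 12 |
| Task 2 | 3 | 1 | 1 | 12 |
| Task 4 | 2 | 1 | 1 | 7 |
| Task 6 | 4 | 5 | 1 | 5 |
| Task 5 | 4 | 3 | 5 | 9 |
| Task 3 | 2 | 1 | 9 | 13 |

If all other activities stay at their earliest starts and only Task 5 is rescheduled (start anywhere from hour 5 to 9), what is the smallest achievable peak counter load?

Task 5@5: h1:11  h2:11  h3:10  h4:5  h5:3  h6:3  h7:3  h8:3  h9:1  h10:1  h11:0  h12:0  h13:0  h14:0 → peak 11
Task 5@6: h1:11  h2:11  h3:10  h4:5  h5:0  h6:3  h7:3  h8:3  h9:4  h10:1  h11:0  h12:0  h13:0  h14:0 → peak 11
Task 5@7: h1:11  h2:11  h3:10  h4:5  h5:0  h6:0  h7:3  h8:3  h9:4  h10:4  h11:0  h12:0  h13:0  h14:0 → peak 11
Task 5@8: h1:11  h2:11  h3:10  h4:5  h5:0  h6:0  h7:0  h8:3  h9:4  h10:4  h11:3  h12:0  h13:0  h14:0 → peak 11
Task 5@9: h1:11  h2:11  h3:10  h4:5  h5:0  h6:0  h7:0  h8:0  h9:4  h10:4  h11:3  h12:3  h13:0  h14:0 → peak 11
Best is Task 5@5, peak 11.

11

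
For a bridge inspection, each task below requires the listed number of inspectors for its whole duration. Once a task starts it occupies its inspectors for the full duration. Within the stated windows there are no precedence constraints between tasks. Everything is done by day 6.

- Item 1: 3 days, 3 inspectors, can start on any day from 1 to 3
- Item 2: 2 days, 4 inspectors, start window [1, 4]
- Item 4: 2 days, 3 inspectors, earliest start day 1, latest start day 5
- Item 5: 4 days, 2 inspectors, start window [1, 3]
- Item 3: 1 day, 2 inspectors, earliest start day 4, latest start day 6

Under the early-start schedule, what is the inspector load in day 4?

4

At early start, day 4 has: Item 5, Item 3.
Demand: 2 + 2 = 4.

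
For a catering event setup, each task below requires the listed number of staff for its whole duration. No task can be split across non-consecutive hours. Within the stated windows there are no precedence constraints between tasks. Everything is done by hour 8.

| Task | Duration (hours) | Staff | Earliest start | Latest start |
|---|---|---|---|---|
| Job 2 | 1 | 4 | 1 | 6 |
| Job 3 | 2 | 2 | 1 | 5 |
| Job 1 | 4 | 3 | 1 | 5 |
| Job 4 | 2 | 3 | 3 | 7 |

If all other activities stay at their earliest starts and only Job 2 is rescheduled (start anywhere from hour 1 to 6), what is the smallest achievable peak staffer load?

Job 2@1: h1:9  h2:5  h3:6  h4:6  h5:0  h6:0  h7:0  h8:0 → peak 9
Job 2@2: h1:5  h2:9  h3:6  h4:6  h5:0  h6:0  h7:0  h8:0 → peak 9
Job 2@3: h1:5  h2:5  h3:10  h4:6  h5:0  h6:0  h7:0  h8:0 → peak 10
Job 2@4: h1:5  h2:5  h3:6  h4:10  h5:0  h6:0  h7:0  h8:0 → peak 10
Job 2@5: h1:5  h2:5  h3:6  h4:6  h5:4  h6:0  h7:0  h8:0 → peak 6
Job 2@6: h1:5  h2:5  h3:6  h4:6  h5:0  h6:4  h7:0  h8:0 → peak 6
Best is Job 2@5, peak 6.

6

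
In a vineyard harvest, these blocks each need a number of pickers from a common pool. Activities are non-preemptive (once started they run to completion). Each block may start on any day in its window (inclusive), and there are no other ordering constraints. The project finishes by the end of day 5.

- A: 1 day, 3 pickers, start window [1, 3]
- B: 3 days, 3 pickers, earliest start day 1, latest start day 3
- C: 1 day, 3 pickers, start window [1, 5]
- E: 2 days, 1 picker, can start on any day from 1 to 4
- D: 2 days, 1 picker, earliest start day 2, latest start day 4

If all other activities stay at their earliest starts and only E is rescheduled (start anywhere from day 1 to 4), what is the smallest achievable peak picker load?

E@1: d1:10  d2:5  d3:4  d4:0  d5:0 → peak 10
E@2: d1:9  d2:5  d3:5  d4:0  d5:0 → peak 9
E@3: d1:9  d2:4  d3:5  d4:1  d5:0 → peak 9
E@4: d1:9  d2:4  d3:4  d4:1  d5:1 → peak 9
Best is E@2, peak 9.

9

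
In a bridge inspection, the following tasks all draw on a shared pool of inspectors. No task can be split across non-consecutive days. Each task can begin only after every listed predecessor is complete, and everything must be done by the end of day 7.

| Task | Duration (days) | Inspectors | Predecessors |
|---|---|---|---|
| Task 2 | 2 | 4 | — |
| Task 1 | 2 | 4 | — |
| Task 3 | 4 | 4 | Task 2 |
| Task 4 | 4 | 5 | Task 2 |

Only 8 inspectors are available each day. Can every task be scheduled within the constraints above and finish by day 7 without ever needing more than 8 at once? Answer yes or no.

no

The minimum achievable peak is 9; 8 < 9, so no feasible schedule stays within the cap.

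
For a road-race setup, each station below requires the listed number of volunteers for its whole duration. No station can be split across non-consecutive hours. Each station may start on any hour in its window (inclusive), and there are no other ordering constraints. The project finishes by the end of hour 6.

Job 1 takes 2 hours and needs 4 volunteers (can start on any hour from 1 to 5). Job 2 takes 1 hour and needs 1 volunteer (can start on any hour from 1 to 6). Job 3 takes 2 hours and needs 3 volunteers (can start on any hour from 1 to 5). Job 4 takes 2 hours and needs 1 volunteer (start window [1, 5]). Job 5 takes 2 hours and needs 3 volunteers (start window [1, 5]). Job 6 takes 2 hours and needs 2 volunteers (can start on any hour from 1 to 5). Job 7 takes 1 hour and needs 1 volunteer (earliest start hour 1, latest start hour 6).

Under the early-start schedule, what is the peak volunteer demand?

Early-start schedule: Job 1@1, Job 2@1, Job 3@1, Job 4@1, Job 5@1, Job 6@1, Job 7@1.
Load per hour: hour 1: 15, hour 2: 13, hour 3: 0, hour 4: 0, hour 5: 0, hour 6: 0.
Peak is 15.

15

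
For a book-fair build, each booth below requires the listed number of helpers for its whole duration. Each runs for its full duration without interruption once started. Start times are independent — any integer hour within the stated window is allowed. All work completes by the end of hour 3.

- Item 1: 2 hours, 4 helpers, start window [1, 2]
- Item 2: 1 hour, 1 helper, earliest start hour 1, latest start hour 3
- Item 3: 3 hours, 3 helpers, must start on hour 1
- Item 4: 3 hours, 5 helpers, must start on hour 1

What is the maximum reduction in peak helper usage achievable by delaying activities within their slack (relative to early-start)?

Early-start peak: h1:13  h2:12  h3:8 ⇒ 13.
Leveled (Item 1@1, Item 2@3, Item 3@1, Item 4@1): h1:12  h2:12  h3:9 ⇒ 12.
Reduction 13 − 12 = 1.

1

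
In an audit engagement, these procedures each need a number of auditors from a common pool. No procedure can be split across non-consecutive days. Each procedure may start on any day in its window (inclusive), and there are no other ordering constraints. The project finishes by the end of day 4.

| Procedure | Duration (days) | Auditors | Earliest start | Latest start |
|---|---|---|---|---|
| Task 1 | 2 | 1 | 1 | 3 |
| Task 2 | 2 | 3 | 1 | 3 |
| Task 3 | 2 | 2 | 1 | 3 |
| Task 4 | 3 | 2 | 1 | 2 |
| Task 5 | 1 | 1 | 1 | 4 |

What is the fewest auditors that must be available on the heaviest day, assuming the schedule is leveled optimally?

Early-start (Task 1@1, Task 2@1, Task 3@1, Task 4@1, Task 5@1) gives peak 9: d1:9  d2:8  d3:2  d4:0.
Shift Task 2→3, Task 5→4.
Schedule Task 1@1, Task 2@3, Task 3@1, Task 4@1, Task 5@4: d1:5  d2:5  d3:5  d4:4 — peak 5.
Total auditor-days = 19 over 4 days ⇒ peak ≥ ⌈19/4⌉ = 5, so 5 is optimal.

5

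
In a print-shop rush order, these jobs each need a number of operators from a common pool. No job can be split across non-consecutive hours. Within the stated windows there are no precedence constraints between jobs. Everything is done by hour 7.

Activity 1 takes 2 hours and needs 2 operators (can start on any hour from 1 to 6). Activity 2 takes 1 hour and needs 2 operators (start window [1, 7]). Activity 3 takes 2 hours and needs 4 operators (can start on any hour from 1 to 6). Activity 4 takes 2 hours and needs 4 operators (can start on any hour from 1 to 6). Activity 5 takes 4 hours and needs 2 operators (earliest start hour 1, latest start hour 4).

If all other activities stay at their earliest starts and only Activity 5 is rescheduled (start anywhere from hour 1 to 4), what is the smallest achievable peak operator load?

Activity 5@1: h1:14  h2:12  h3:2  h4:2  h5:0  h6:0  h7:0 → peak 14
Activity 5@2: h1:12  h2:12  h3:2  h4:2  h5:2  h6:0  h7:0 → peak 12
Activity 5@3: h1:12  h2:10  h3:2  h4:2  h5:2  h6:2  h7:0 → peak 12
Activity 5@4: h1:12  h2:10  h3:0  h4:2  h5:2  h6:2  h7:2 → peak 12
Best is Activity 5@2, peak 12.

12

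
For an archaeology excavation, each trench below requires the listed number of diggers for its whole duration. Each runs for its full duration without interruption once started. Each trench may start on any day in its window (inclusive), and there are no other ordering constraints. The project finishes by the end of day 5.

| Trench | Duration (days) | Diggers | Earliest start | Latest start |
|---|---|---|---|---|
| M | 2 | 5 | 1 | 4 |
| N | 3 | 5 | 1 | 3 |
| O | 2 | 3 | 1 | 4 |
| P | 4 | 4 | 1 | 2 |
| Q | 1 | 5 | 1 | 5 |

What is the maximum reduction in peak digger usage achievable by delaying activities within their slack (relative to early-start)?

Early-start peak: d1:22  d2:17  d3:9  d4:4  d5:0 ⇒ 22.
Leveled (M@1, N@3, O@1, P@1, Q@5): d1:12  d2:12  d3:9  d4:9  d5:10 ⇒ 12.
Reduction 22 − 12 = 10.

10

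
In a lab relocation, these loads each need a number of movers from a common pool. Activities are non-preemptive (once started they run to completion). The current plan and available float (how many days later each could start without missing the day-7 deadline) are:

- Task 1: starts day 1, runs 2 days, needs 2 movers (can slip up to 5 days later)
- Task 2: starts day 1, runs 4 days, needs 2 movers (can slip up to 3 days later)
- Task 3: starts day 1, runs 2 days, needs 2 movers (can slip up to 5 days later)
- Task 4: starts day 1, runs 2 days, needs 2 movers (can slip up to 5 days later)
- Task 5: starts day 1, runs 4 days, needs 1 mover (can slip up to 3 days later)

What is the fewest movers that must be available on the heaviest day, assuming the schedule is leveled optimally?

5

Early-start (Task 1@1, Task 2@1, Task 3@1, Task 4@1, Task 5@1) gives peak 9: d1:9  d2:9  d3:3  d4:3  d5:0  d6:0  d7:0.
Shift Task 3→3, Task 4→5.
Schedule Task 1@1, Task 2@1, Task 3@3, Task 4@5, Task 5@1: d1:5  d2:5  d3:5  d4:5  d5:2  d6:2  d7:0 — peak 5.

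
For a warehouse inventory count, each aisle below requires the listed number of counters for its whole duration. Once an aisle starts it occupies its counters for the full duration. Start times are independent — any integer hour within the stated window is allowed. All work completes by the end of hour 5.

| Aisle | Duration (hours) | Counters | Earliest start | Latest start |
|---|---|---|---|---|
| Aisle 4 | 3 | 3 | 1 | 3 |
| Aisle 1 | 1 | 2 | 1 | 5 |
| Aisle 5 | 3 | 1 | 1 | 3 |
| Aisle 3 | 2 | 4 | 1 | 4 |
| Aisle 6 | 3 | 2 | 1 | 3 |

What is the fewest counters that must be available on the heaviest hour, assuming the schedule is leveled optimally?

Early-start (Aisle 4@1, Aisle 1@1, Aisle 5@1, Aisle 3@1, Aisle 6@1) gives peak 12: h1:12  h2:10  h3:6  h4:0  h5:0.
Shift Aisle 3→4, Aisle 6→2.
Schedule Aisle 4@1, Aisle 1@1, Aisle 5@1, Aisle 3@4, Aisle 6@2: h1:6  h2:6  h3:6  h4:6  h5:4 — peak 6.
Total counter-hours = 28 over 5 hours ⇒ peak ≥ ⌈28/5⌉ = 6, so 6 is optimal.

6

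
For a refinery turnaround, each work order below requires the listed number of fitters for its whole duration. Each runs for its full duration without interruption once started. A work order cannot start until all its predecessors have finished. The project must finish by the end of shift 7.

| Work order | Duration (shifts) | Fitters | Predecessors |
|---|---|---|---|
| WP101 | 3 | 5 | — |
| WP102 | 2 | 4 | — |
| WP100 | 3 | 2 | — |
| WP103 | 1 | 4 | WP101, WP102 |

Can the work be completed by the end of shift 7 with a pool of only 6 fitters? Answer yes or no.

yes

Schedule WP101@1, WP102@4, WP100@4, WP103@6: s1:5  s2:5  s3:5  s4:6  s5:6  s6:6  s7:0 — peak 6 ≤ 6.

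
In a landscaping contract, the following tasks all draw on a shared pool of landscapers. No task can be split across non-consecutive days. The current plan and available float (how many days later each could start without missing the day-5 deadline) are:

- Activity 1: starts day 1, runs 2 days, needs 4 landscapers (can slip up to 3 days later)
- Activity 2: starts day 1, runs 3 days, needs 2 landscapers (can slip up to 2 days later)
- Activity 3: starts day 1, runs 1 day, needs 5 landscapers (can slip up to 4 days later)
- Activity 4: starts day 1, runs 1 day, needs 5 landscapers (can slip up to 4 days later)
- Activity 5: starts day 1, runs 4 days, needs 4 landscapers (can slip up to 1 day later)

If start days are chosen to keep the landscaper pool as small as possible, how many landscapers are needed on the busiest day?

Early-start (Activity 1@1, Activity 2@1, Activity 3@1, Activity 4@1, Activity 5@1) gives peak 20: d1:20  d2:10  d3:6  d4:4  d5:0.
Shift Activity 3→4, Activity 4→5.
Schedule Activity 1@1, Activity 2@1, Activity 3@4, Activity 4@5, Activity 5@1: d1:10  d2:10  d3:6  d4:9  d5:5 — peak 10.

10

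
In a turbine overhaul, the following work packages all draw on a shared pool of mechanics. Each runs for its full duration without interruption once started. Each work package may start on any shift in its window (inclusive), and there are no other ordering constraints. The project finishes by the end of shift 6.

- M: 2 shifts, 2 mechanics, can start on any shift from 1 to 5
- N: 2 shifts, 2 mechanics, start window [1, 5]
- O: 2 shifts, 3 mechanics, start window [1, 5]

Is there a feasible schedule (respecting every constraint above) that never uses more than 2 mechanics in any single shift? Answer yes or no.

Total mechanic-shifts = 14; over 6 shifts the average is 14/6 > 2, so some shift must exceed 2.

no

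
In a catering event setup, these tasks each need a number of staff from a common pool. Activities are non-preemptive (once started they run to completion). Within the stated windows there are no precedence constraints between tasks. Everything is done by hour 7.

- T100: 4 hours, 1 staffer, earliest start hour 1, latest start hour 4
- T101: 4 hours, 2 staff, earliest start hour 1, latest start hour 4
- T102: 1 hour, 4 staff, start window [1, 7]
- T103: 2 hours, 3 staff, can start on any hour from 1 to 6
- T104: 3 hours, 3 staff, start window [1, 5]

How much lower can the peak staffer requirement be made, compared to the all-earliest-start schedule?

8

Early-start peak: h1:13  h2:9  h3:6  h4:3  h5:0  h6:0  h7:0 ⇒ 13.
Leveled (T100@1, T101@4, T102@1, T103@2, T104@5): h1:5  h2:4  h3:4  h4:3  h5:5  h6:5  h7:5 ⇒ 5.
Reduction 13 − 5 = 8.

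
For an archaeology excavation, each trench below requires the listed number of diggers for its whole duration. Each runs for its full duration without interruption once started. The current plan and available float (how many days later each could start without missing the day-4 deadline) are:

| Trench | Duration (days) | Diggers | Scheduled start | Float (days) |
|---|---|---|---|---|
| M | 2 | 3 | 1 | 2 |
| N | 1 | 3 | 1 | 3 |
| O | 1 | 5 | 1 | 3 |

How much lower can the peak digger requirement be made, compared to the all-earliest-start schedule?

6

Early-start peak: d1:11  d2:3  d3:0  d4:0 ⇒ 11.
Leveled (M@1, N@3, O@4): d1:3  d2:3  d3:3  d4:5 ⇒ 5.
Reduction 11 − 5 = 6.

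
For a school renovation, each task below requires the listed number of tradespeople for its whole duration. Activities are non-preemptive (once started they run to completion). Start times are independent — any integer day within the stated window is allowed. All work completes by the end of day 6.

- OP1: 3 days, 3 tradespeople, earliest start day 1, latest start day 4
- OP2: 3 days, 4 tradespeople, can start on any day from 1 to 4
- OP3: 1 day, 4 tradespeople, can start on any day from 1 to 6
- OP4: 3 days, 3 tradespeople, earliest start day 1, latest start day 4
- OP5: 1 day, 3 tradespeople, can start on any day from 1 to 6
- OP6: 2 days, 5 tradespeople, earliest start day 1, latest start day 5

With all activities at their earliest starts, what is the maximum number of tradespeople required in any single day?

Early-start schedule: OP1@1, OP2@1, OP3@1, OP4@1, OP5@1, OP6@1.
Load per day: day 1: 22, day 2: 15, day 3: 10, day 4: 0, day 5: 0, day 6: 0.
Peak is 22.

22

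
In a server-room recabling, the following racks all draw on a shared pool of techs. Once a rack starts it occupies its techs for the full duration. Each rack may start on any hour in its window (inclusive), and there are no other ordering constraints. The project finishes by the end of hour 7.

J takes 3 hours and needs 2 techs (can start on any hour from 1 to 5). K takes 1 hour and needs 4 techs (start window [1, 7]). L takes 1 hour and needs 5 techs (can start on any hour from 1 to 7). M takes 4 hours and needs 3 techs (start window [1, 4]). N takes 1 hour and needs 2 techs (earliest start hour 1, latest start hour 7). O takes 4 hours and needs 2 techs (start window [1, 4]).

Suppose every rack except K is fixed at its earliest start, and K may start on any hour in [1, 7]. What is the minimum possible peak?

14

K@1: h1:18  h2:7  h3:7  h4:5  h5:0  h6:0  h7:0 → peak 18
K@2: h1:14  h2:11  h3:7  h4:5  h5:0  h6:0  h7:0 → peak 14
K@3: h1:14  h2:7  h3:11  h4:5  h5:0  h6:0  h7:0 → peak 14
K@4: h1:14  h2:7  h3:7  h4:9  h5:0  h6:0  h7:0 → peak 14
K@5: h1:14  h2:7  h3:7  h4:5  h5:4  h6:0  h7:0 → peak 14
K@6: h1:14  h2:7  h3:7  h4:5  h5:0  h6:4  h7:0 → peak 14
K@7: h1:14  h2:7  h3:7  h4:5  h5:0  h6:0  h7:4 → peak 14
Best is K@2, peak 14.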